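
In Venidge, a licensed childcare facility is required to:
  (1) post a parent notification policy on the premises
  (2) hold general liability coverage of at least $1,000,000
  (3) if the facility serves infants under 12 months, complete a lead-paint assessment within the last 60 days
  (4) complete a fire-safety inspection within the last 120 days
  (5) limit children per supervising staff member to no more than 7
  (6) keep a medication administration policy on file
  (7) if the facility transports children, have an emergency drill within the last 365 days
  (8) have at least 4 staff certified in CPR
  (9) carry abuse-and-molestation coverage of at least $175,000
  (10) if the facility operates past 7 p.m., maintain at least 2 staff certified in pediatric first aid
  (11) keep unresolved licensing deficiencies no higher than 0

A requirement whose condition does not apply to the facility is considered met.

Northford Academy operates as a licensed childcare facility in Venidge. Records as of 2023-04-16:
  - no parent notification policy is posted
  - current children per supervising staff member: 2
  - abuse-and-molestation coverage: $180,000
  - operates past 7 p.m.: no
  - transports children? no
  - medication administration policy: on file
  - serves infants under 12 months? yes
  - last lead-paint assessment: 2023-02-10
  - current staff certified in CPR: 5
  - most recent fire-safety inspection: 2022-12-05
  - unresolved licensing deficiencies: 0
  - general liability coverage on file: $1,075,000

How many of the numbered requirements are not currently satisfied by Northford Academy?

3

1. parent notification policy absent → not met
2. general liability coverage $1,075,000 ≥ $1,000,000 → met
3. condition 'serves infants under 12 months' holds; lead-paint assessment 65 days ago vs limit 60 → not met
4. fire-safety inspection 132 days ago vs limit 120 → not met
5. children per supervising staff member 2 ≤ 7 → met
6. medication administration policy present → met
7. condition 'transports children' does not hold → requirement n/a → met
8. staff certified in CPR 5 ≥ 4 → met
9. abuse-and-molestation coverage $180,000 ≥ $175,000 → met
10. condition 'operates past 7 p.m.' does not hold → requirement n/a → met
11. unresolved licensing deficiencies 0 ≤ 0 → met
Not met: 3 of 11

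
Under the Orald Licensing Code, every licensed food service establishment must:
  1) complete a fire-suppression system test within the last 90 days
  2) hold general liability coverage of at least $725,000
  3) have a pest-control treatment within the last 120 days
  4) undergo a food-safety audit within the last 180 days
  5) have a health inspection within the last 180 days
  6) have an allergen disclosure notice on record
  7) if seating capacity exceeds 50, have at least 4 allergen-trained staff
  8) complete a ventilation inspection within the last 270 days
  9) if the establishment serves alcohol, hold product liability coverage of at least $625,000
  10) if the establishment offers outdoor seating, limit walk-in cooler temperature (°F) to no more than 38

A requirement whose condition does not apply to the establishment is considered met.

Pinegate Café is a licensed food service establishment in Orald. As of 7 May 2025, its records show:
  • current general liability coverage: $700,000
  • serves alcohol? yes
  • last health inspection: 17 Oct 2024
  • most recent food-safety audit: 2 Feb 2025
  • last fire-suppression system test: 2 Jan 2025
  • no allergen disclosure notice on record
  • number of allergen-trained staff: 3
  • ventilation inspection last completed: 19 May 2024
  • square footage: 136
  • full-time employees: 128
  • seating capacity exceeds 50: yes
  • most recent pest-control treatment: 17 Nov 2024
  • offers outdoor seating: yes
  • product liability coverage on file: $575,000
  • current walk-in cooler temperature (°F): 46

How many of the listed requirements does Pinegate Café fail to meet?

1. fire-suppression system test 125 days ago vs limit 90 → not met
2. general liability coverage $700,000 < $725,000 → not met
3. pest-control treatment 171 days ago vs limit 120 → not met
4. food-safety audit 94 days ago vs limit 180 → met
5. health inspection 202 days ago vs limit 180 → not met
6. allergen disclosure notice absent → not met
7. condition 'seating capacity exceeds 50' holds; allergen-trained staff 3 < 4 → not met
8. ventilation inspection 353 days ago vs limit 270 → not met
9. condition 'serves alcohol' holds; product liability coverage $575,000 < $625,000 → not met
10. condition 'offers outdoor seating' holds; walk-in cooler temperature (°F) 46 > 38 → not met
Not met: 9 of 10

9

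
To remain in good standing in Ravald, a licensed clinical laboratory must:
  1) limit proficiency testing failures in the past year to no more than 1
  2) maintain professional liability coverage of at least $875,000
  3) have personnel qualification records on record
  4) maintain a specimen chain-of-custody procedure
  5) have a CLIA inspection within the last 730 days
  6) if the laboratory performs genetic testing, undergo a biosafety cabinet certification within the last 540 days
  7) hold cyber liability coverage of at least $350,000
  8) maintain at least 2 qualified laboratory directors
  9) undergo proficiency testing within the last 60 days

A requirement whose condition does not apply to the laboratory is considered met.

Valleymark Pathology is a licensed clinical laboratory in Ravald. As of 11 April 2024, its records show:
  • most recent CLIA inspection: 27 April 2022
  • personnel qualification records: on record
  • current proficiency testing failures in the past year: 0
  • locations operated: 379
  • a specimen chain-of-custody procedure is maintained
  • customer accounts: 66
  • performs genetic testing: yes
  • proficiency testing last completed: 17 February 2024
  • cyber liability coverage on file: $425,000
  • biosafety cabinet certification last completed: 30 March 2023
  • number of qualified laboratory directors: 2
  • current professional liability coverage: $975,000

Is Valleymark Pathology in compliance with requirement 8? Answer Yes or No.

8. qualified laboratory directors 2 ≥ 2 → met

Yes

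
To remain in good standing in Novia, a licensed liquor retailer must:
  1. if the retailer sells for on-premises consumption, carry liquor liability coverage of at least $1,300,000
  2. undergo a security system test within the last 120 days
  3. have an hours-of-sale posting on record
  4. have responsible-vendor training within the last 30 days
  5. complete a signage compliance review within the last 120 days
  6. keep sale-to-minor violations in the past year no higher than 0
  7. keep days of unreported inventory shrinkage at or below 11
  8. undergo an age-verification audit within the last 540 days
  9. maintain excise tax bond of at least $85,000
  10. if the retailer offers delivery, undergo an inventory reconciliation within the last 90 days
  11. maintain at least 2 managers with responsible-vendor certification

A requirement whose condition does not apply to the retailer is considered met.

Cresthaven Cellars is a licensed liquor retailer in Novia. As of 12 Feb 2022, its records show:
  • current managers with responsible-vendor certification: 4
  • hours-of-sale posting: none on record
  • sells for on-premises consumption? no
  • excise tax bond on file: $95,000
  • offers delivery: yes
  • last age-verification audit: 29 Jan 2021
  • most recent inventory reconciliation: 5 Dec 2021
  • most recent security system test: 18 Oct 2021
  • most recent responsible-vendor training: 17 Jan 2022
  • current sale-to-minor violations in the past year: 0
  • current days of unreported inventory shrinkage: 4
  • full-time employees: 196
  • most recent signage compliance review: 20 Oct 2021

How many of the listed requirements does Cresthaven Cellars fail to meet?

1

1. condition 'sells for on-premises consumption' does not hold → requirement n/a → met
2. security system test 117 days ago vs limit 120 → met
3. hours-of-sale posting absent → not met
4. responsible-vendor training 26 days ago vs limit 30 → met
5. signage compliance review 115 days ago vs limit 120 → met
6. sale-to-minor violations in the past year 0 ≤ 0 → met
7. days of unreported inventory shrinkage 4 ≤ 11 → met
8. age-verification audit 379 days ago vs limit 540 → met
9. excise tax bond $95,000 ≥ $85,000 → met
10. condition 'offers delivery' holds; inventory reconciliation 69 days ago vs limit 90 → met
11. managers with responsible-vendor certification 4 ≥ 2 → met
Not met: 1 of 11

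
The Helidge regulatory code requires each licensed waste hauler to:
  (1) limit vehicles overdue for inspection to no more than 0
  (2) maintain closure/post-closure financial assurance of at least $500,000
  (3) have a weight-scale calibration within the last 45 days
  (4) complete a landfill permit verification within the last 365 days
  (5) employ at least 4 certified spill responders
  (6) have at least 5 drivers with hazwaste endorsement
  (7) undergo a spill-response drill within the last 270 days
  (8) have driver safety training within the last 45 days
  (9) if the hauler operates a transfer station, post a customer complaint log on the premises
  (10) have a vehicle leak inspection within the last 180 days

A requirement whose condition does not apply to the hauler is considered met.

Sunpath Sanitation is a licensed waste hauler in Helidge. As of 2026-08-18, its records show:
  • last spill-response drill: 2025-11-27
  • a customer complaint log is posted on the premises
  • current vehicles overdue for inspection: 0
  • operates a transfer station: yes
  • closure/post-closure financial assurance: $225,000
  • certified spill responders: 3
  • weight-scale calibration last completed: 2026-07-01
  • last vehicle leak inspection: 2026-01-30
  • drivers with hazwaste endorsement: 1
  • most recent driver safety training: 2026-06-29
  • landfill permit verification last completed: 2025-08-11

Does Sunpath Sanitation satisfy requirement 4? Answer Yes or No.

No

4. landfill permit verification 372 days ago vs limit 365 → not met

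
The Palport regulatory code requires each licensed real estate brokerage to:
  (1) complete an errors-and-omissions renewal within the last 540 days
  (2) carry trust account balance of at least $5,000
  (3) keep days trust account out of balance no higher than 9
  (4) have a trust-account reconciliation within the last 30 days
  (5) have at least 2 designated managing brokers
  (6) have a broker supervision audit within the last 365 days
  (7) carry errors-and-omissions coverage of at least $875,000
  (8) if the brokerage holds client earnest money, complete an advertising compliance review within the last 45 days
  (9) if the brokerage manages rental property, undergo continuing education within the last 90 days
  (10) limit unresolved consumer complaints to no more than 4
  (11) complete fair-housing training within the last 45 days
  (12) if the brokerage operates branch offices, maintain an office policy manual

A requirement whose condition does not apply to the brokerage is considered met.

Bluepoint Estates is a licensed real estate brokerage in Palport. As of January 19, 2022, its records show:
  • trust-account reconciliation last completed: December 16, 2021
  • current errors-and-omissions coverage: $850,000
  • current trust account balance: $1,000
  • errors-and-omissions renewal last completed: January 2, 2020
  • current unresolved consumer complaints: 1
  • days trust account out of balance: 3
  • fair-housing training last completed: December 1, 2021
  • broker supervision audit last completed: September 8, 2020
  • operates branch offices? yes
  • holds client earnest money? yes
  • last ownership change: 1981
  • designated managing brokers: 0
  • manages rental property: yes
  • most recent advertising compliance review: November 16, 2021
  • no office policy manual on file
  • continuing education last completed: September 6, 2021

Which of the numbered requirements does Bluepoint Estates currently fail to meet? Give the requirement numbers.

1, 2, 4, 5, 6, 7, 8, 9, 11, 12

1. errors-and-omissions renewal 748 days ago vs limit 540 → not met
2. trust account balance $1,000 < $5,000 → not met
3. days trust account out of balance 3 ≤ 9 → met
4. trust-account reconciliation 34 days ago vs limit 30 → not met
5. designated managing brokers 0 < 2 → not met
6. broker supervision audit 498 days ago vs limit 365 → not met
7. errors-and-omissions coverage $850,000 < $875,000 → not met
8. condition 'holds client earnest money' holds; advertising compliance review 64 days ago vs limit 45 → not met
9. condition 'manages rental property' holds; continuing education 135 days ago vs limit 90 → not met
10. unresolved consumer complaints 1 ≤ 4 → met
11. fair-housing training 49 days ago vs limit 45 → not met
12. condition 'operates branch offices' holds; office policy manual absent → not met
Not met: 1, 2, 4, 5, 6, 7, 8, 9, 11, 12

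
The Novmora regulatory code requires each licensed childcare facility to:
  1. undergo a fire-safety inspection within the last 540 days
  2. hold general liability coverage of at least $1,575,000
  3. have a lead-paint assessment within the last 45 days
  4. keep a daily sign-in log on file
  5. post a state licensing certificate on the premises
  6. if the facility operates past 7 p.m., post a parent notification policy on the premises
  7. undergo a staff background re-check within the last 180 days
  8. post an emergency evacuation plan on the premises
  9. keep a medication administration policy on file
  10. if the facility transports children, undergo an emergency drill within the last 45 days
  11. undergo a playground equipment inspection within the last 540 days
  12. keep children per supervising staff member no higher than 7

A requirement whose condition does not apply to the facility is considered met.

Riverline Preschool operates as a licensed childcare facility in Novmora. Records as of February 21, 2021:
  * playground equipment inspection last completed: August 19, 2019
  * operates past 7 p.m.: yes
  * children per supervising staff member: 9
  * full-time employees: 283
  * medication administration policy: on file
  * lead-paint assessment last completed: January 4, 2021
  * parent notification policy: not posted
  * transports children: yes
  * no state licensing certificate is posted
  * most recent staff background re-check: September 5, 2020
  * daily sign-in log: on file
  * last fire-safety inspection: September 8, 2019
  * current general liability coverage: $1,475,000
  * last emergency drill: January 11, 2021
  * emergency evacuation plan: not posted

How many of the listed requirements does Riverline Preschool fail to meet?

7

1. fire-safety inspection 532 days ago vs limit 540 → met
2. general liability coverage $1,475,000 < $1,575,000 → not met
3. lead-paint assessment 48 days ago vs limit 45 → not met
4. daily sign-in log present → met
5. state licensing certificate absent → not met
6. condition 'operates past 7 p.m.' holds; parent notification policy absent → not met
7. staff background re-check 169 days ago vs limit 180 → met
8. emergency evacuation plan absent → not met
9. medication administration policy present → met
10. condition 'transports children' holds; emergency drill 41 days ago vs limit 45 → met
11. playground equipment inspection 552 days ago vs limit 540 → not met
12. children per supervising staff member 9 > 7 → not met
Not met: 7 of 12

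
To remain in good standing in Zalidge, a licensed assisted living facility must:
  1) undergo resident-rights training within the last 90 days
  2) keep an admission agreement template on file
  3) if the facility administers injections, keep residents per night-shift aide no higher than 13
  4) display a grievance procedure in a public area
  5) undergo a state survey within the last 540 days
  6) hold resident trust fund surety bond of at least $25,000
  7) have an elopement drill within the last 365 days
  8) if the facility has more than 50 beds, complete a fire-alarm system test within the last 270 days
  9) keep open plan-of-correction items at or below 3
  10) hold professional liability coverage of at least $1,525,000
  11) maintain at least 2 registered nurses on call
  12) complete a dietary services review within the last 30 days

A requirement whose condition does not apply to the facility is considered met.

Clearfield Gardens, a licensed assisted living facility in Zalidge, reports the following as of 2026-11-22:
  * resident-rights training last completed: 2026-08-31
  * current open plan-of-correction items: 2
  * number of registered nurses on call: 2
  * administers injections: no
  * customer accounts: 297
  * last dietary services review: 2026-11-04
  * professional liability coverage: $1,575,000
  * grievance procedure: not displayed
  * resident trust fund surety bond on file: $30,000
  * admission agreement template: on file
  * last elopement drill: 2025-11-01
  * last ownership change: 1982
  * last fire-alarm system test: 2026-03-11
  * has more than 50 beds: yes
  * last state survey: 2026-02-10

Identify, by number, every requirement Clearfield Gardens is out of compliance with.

4, 7

1. resident-rights training 83 days ago vs limit 90 → met
2. admission agreement template present → met
3. condition 'administers injections' does not hold → requirement n/a → met
4. grievance procedure absent → not met
5. state survey 285 days ago vs limit 540 → met
6. resident trust fund surety bond $30,000 ≥ $25,000 → met
7. elopement drill 386 days ago vs limit 365 → not met
8. condition 'has more than 50 beds' holds; fire-alarm system test 256 days ago vs limit 270 → met
9. open plan-of-correction items 2 ≤ 3 → met
10. professional liability coverage $1,575,000 ≥ $1,525,000 → met
11. registered nurses on call 2 ≥ 2 → met
12. dietary services review 18 days ago vs limit 30 → met
Not met: 4, 7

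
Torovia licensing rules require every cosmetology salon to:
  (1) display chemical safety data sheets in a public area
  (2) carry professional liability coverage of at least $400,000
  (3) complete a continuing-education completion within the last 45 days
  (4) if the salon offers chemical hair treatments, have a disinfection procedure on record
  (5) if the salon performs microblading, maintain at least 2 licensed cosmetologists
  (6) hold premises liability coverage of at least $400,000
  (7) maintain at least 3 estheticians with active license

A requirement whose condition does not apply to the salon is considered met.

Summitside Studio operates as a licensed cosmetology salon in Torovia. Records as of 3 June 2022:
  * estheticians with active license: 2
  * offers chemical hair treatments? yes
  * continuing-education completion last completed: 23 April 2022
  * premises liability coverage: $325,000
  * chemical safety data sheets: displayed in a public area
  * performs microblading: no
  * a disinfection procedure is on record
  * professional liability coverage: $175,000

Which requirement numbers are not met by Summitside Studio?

2, 6, 7

1. chemical safety data sheets present → met
2. professional liability coverage $175,000 < $400,000 → not met
3. continuing-education completion 41 days ago vs limit 45 → met
4. condition 'offers chemical hair treatments' holds; disinfection procedure present → met
5. condition 'performs microblading' does not hold → requirement n/a → met
6. premises liability coverage $325,000 < $400,000 → not met
7. estheticians with active license 2 < 3 → not met
Not met: 2, 6, 7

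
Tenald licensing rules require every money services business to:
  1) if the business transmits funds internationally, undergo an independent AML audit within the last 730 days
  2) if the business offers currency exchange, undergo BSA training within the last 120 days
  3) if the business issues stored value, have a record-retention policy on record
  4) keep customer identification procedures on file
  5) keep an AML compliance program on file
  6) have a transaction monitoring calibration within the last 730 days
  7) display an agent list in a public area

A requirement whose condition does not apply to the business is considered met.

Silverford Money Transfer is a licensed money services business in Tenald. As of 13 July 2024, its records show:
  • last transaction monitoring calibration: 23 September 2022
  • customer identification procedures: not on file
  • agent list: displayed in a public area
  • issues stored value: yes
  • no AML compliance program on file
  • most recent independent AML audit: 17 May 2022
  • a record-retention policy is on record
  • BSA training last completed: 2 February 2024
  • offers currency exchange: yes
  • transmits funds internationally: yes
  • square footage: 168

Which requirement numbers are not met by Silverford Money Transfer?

1. condition 'transmits funds internationally' holds; independent AML audit 788 days ago vs limit 730 → not met
2. condition 'offers currency exchange' holds; BSA training 162 days ago vs limit 120 → not met
3. condition 'issues stored value' holds; record-retention policy present → met
4. customer identification procedures absent → not met
5. AML compliance program absent → not met
6. transaction monitoring calibration 659 days ago vs limit 730 → met
7. agent list present → met
Not met: 1, 2, 4, 5

1, 2, 4, 5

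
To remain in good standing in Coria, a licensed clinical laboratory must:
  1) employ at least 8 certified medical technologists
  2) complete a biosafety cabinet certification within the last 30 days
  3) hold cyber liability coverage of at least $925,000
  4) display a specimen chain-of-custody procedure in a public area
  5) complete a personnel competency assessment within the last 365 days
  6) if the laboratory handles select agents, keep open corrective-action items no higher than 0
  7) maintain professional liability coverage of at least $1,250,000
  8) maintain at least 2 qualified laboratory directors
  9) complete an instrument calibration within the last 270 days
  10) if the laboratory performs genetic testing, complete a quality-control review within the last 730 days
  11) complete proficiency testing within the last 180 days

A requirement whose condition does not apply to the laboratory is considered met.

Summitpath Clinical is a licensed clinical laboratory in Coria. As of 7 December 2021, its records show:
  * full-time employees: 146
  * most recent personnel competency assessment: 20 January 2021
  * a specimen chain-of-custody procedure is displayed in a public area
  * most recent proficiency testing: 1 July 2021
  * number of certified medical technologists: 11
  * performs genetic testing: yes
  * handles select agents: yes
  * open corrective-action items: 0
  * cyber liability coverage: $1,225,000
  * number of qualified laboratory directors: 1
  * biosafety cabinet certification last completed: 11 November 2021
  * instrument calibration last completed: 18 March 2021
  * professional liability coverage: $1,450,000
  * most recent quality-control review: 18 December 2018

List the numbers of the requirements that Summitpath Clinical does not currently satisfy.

8, 10

1. certified medical technologists 11 ≥ 8 → met
2. biosafety cabinet certification 26 days ago vs limit 30 → met
3. cyber liability coverage $1,225,000 ≥ $925,000 → met
4. specimen chain-of-custody procedure present → met
5. personnel competency assessment 321 days ago vs limit 365 → met
6. condition 'handles select agents' holds; open corrective-action items 0 ≤ 0 → met
7. professional liability coverage $1,450,000 ≥ $1,250,000 → met
8. qualified laboratory directors 1 < 2 → not met
9. instrument calibration 264 days ago vs limit 270 → met
10. condition 'performs genetic testing' holds; quality-control review 1085 days ago vs limit 730 → not met
11. proficiency testing 159 days ago vs limit 180 → met
Not met: 8, 10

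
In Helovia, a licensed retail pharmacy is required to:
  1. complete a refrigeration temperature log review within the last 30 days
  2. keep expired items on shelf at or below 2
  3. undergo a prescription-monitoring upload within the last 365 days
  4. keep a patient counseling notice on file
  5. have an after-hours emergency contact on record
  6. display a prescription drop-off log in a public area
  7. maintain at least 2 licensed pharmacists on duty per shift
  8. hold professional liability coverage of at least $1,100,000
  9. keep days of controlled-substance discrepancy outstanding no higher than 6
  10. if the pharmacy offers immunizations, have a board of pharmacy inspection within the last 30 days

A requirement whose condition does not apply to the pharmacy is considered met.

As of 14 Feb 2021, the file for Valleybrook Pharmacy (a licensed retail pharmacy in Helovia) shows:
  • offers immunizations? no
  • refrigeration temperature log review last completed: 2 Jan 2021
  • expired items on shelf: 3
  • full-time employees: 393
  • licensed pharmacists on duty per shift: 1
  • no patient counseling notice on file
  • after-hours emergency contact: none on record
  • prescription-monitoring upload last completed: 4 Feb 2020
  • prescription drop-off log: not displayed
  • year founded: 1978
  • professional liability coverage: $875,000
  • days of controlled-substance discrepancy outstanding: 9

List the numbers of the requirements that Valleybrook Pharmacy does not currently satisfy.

1. refrigeration temperature log review 43 days ago vs limit 30 → not met
2. expired items on shelf 3 > 2 → not met
3. prescription-monitoring upload 376 days ago vs limit 365 → not met
4. patient counseling notice absent → not met
5. after-hours emergency contact absent → not met
6. prescription drop-off log absent → not met
7. licensed pharmacists on duty per shift 1 < 2 → not met
8. professional liability coverage $875,000 < $1,100,000 → not met
9. days of controlled-substance discrepancy outstanding 9 > 6 → not met
10. condition 'offers immunizations' does not hold → requirement n/a → met
Not met: 1, 2, 3, 4, 5, 6, 7, 8, 9

1, 2, 3, 4, 5, 6, 7, 8, 9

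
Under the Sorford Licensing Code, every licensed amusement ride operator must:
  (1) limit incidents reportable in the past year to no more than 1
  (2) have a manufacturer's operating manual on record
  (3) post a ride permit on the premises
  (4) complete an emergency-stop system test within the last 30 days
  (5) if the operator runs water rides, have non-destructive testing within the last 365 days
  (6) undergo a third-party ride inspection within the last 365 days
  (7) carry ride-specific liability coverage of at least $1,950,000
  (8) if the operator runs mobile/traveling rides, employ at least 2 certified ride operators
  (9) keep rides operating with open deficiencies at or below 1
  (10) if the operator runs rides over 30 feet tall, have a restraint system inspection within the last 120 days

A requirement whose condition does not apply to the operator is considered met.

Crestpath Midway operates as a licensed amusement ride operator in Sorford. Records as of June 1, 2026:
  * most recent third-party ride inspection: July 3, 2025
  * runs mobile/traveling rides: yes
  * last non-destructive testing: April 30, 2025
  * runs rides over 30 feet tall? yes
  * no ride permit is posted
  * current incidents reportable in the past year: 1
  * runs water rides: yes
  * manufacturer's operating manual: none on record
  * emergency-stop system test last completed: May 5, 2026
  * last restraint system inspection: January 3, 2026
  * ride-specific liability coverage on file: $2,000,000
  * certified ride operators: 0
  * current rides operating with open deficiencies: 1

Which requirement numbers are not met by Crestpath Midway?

1. incidents reportable in the past year 1 ≤ 1 → met
2. manufacturer's operating manual absent → not met
3. ride permit absent → not met
4. emergency-stop system test 27 days ago vs limit 30 → met
5. condition 'runs water rides' holds; non-destructive testing 397 days ago vs limit 365 → not met
6. third-party ride inspection 333 days ago vs limit 365 → met
7. ride-specific liability coverage $2,000,000 ≥ $1,950,000 → met
8. condition 'runs mobile/traveling rides' holds; certified ride operators 0 < 2 → not met
9. rides operating with open deficiencies 1 ≤ 1 → met
10. condition 'runs rides over 30 feet tall' holds; restraint system inspection 149 days ago vs limit 120 → not met
Not met: 2, 3, 5, 8, 10

2, 3, 5, 8, 10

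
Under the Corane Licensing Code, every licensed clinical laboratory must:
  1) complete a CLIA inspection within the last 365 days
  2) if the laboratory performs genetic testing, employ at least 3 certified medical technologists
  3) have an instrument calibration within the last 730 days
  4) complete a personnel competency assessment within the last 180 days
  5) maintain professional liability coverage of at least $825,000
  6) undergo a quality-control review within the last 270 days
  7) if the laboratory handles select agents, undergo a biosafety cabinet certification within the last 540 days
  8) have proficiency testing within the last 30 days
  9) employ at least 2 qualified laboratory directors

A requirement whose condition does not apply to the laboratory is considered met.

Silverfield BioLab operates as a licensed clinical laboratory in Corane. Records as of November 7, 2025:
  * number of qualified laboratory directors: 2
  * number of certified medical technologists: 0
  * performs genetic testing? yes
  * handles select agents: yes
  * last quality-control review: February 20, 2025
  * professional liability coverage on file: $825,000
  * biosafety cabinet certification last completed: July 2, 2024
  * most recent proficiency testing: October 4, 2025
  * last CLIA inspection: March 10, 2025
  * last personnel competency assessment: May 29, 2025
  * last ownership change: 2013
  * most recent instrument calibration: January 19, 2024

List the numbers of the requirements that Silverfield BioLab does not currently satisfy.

1. CLIA inspection 242 days ago vs limit 365 → met
2. condition 'performs genetic testing' holds; certified medical technologists 0 < 3 → not met
3. instrument calibration 658 days ago vs limit 730 → met
4. personnel competency assessment 162 days ago vs limit 180 → met
5. professional liability coverage $825,000 ≥ $825,000 → met
6. quality-control review 260 days ago vs limit 270 → met
7. condition 'handles select agents' holds; biosafety cabinet certification 493 days ago vs limit 540 → met
8. proficiency testing 34 days ago vs limit 30 → not met
9. qualified laboratory directors 2 ≥ 2 → met
Not met: 2, 8

2, 8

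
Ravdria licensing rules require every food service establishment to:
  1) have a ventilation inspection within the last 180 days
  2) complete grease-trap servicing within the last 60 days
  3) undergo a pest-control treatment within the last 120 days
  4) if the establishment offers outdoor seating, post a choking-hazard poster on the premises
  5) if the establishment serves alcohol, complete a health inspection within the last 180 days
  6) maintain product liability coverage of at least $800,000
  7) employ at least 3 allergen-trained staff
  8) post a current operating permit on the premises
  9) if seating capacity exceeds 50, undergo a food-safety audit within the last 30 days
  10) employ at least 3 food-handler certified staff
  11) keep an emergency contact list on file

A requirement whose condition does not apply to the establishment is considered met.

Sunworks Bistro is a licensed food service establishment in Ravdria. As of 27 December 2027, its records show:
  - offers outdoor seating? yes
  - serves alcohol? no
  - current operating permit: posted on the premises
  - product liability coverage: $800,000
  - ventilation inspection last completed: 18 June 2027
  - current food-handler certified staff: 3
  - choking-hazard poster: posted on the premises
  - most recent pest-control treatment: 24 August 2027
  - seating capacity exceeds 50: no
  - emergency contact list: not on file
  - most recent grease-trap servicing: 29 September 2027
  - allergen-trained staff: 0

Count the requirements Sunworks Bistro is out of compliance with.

5

1. ventilation inspection 192 days ago vs limit 180 → not met
2. grease-trap servicing 89 days ago vs limit 60 → not met
3. pest-control treatment 125 days ago vs limit 120 → not met
4. condition 'offers outdoor seating' holds; choking-hazard poster present → met
5. condition 'serves alcohol' does not hold → requirement n/a → met
6. product liability coverage $800,000 ≥ $800,000 → met
7. allergen-trained staff 0 < 3 → not met
8. current operating permit present → met
9. condition 'seating capacity exceeds 50' does not hold → requirement n/a → met
10. food-handler certified staff 3 ≥ 3 → met
11. emergency contact list absent → not met
Not met: 5 of 11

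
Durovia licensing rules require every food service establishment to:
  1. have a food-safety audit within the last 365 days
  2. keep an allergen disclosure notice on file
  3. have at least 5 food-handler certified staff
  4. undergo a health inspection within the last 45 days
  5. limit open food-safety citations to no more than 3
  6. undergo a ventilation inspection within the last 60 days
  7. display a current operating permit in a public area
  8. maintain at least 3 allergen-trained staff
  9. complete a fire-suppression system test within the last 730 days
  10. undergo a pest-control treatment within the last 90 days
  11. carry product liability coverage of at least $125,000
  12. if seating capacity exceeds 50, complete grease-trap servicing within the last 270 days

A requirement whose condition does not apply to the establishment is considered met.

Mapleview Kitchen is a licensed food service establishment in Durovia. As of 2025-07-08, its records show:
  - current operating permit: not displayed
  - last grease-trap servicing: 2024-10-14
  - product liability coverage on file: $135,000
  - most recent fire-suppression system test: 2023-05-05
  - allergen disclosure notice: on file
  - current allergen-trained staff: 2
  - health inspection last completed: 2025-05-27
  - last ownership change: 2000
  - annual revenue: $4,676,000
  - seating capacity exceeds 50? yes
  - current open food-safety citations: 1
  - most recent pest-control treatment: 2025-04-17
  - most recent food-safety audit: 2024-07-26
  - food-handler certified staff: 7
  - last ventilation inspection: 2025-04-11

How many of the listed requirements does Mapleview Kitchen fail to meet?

4

1. food-safety audit 347 days ago vs limit 365 → met
2. allergen disclosure notice present → met
3. food-handler certified staff 7 ≥ 5 → met
4. health inspection 42 days ago vs limit 45 → met
5. open food-safety citations 1 ≤ 3 → met
6. ventilation inspection 88 days ago vs limit 60 → not met
7. current operating permit absent → not met
8. allergen-trained staff 2 < 3 → not met
9. fire-suppression system test 795 days ago vs limit 730 → not met
10. pest-control treatment 82 days ago vs limit 90 → met
11. product liability coverage $135,000 ≥ $125,000 → met
12. condition 'seating capacity exceeds 50' holds; grease-trap servicing 267 days ago vs limit 270 → met
Not met: 4 of 12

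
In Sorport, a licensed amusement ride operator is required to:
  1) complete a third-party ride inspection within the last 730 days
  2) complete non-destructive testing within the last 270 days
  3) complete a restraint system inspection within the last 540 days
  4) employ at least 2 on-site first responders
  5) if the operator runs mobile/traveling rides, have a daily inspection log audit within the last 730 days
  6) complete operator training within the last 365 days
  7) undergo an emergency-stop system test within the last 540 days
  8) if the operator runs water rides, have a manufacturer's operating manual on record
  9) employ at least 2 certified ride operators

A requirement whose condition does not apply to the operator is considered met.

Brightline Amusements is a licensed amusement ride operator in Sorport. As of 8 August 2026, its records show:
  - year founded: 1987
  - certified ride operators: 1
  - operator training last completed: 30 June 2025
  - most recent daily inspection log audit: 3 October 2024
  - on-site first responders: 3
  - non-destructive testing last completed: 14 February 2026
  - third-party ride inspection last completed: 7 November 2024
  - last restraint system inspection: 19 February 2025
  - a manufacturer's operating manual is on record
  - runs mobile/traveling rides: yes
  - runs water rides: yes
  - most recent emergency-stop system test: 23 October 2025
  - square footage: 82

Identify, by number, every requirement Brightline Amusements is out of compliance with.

6, 9

1. third-party ride inspection 639 days ago vs limit 730 → met
2. non-destructive testing 175 days ago vs limit 270 → met
3. restraint system inspection 535 days ago vs limit 540 → met
4. on-site first responders 3 ≥ 2 → met
5. condition 'runs mobile/traveling rides' holds; daily inspection log audit 674 days ago vs limit 730 → met
6. operator training 404 days ago vs limit 365 → not met
7. emergency-stop system test 289 days ago vs limit 540 → met
8. condition 'runs water rides' holds; manufacturer's operating manual present → met
9. certified ride operators 1 < 2 → not met
Not met: 6, 9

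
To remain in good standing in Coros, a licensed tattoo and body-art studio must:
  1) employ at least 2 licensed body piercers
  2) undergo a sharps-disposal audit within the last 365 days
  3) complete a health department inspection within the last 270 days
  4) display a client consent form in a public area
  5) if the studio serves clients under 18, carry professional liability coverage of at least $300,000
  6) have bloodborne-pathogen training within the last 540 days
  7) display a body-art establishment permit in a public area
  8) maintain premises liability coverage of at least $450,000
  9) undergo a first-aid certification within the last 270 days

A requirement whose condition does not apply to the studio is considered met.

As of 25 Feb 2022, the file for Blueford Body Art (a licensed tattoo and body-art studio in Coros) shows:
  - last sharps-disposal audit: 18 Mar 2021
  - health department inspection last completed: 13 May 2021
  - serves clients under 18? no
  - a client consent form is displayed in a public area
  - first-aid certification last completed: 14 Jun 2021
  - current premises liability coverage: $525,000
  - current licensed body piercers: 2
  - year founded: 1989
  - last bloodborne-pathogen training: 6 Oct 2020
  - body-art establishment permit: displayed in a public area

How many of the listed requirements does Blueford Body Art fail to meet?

1. licensed body piercers 2 ≥ 2 → met
2. sharps-disposal audit 344 days ago vs limit 365 → met
3. health department inspection 288 days ago vs limit 270 → not met
4. client consent form present → met
5. condition 'serves clients under 18' does not hold → requirement n/a → met
6. bloodborne-pathogen training 507 days ago vs limit 540 → met
7. body-art establishment permit present → met
8. premises liability coverage $525,000 ≥ $450,000 → met
9. first-aid certification 256 days ago vs limit 270 → met
Not met: 1 of 9

1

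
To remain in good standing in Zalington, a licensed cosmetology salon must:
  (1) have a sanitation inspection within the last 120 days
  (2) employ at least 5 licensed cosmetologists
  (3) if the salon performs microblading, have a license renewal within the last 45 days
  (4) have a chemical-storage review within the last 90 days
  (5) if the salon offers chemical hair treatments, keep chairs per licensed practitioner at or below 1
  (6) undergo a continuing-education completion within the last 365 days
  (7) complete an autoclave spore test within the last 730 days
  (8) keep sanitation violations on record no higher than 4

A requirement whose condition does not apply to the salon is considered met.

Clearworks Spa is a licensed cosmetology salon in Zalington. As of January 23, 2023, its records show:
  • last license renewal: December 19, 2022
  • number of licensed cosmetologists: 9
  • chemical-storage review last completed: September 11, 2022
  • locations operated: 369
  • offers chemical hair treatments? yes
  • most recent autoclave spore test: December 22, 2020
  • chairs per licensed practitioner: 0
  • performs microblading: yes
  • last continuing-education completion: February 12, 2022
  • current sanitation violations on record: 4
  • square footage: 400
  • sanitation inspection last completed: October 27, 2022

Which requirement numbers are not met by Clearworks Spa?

4, 7

1. sanitation inspection 88 days ago vs limit 120 → met
2. licensed cosmetologists 9 ≥ 5 → met
3. condition 'performs microblading' holds; license renewal 35 days ago vs limit 45 → met
4. chemical-storage review 134 days ago vs limit 90 → not met
5. condition 'offers chemical hair treatments' holds; chairs per licensed practitioner 0 ≤ 1 → met
6. continuing-education completion 345 days ago vs limit 365 → met
7. autoclave spore test 762 days ago vs limit 730 → not met
8. sanitation violations on record 4 ≤ 4 → met
Not met: 4, 7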